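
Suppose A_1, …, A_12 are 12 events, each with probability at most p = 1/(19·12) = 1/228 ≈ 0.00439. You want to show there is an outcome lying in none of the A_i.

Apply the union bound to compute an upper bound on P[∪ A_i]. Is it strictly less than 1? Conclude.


Union bound: P[∪_{i=1}^{12} A_i] ≤ Σ_i P[A_i] ≤ 12·p = 12·(1/228) = 1/19.
Numerically: 1/19 ≈ 0.05263.
Is 1/19 < 1? YES.
Since P[∪ A_i] ≤ 1/19 < 1, the complement has P[∩ A_i^c] ≥ 1 − 1/19 = 18/19 > 0, so some outcome avoids every A_i.

12·p = 1/19 ≈ 0.05263; existence CERTIFIED by the union bound.


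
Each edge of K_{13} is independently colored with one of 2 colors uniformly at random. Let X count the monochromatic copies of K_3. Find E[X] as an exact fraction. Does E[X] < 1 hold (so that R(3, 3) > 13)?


E[X] = C(13, 3) · 2^{1 − 3} = 286 · 2^{−2} = 286/4.
As a reduced fraction: E[X] = 143/2 ≈ 71.5000000.
Is E[X] < 1? NO.
Since E[X] ≥ 1, the first-moment bound is inconclusive at n = 13; it does NOT by itself certify R(3, 3) > 13.

E[X] = 143/2 ≈ 71.5000000; E[X] ≥ 1; first-moment method inconclusive here.


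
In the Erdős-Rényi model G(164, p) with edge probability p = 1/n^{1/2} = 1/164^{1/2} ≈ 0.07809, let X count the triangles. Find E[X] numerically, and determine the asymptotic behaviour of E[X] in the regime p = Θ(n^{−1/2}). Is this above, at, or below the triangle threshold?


Number of potential triangles: C(164, 3) = 721764.
Each occurs with probability p³ ≈ (0.07809)³ ≈ 4.761395e-04.
By linearity: E[X] = C(164, 3)·p³ ≈ 721764 · 4.761395e-04 ≈ 343.6604.
Since α = 1/2 < 1, p = c/n^{1/2} ≫ 1/n is above the triangle threshold p ~ 1/n. Asymptotically E[X] ~ (c³/6)·n^{3(1−α)} = (1³/6)·n^{1.5} → ∞; triangles are abundant w.h.p.

E[X] ≈ 343.6604; in regime p = Θ(1/n^{1/2}) E[X] diverges (above the triangle threshold p ~ 1/n).


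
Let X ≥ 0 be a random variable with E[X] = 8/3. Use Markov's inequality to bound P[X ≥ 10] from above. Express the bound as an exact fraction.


μ = E[X] = 8/3, a = 10.
Markov: P[X ≥ 10] ≤ μ/a = (8/3)/10 = 4/15.
Numerically: ≈ 0.26667.
(Since a = 10 > μ = 2.66667, the bound 4/15 is < 1 and informative.)

P[X ≥ 10] ≤ 4/15 ≈ 0.26667.


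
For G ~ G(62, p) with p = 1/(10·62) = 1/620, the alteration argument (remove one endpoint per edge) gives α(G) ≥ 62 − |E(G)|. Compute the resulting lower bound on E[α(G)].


E[|E(G)|] = C(62, 2)·p = 1891 · (1/620) = 61/20.
E[α(G)] ≥ n − E[|E(G)|] = 62 − 61/20 = 1179/20.
Numerically: ≈ 58.9500.
(This is only a lower bound; the true E[α(G)] may be larger.)

E[α(G)] ≥ 1179/20 ≈ 58.9500.


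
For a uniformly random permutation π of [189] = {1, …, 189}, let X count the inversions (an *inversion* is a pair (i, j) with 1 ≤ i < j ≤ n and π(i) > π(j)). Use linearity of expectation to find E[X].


Write X = Σ X_I over the C(189, 2) = 17766 pairs i < j, with X_I the indicator of one inversion.
There are 17766 indicators.
For each fixed pair i < j, the values π(i) and π(j) are two distinct elements of {1, …, 189} in uniformly random order; by symmetry P[π(i) > π(j)] = 1/2.
By linearity: E[X] = 17766 · (1/2) = C(189, 2) · (1/2) = 17766/2 = 8883 ≈ 8883.0000.

E[X] = 8883 = 8883.0000.


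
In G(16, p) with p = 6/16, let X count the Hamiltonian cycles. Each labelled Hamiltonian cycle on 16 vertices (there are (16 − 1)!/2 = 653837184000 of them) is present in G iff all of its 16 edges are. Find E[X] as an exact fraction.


K_16 has (16 − 1)!/2 = 653837184000 labelled Hamiltonian cycles.
For each such Hamiltonian cycle H, let X_H = 1 if all 16 edges of H are present in G. Then P[X_H = 1] = p^{16} = (3/8)^{16} = 43046721/281474976710656.
By linearity: E[X] = Σ_H E[X_H] = 653837184000 · p^{16} = 653837184000 · 43046721/281474976710656 = 27485885585032875/274877906944.
Numerically: E[X] ≈ 99993.1.

E[X] = 653837184000 · (3/8)^{16} = 27485885585032875/274877906944 ≈ 99993.1.


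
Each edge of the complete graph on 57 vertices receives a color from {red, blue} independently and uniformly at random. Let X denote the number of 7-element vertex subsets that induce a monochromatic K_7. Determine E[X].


Let X = Σ_S X_S over the C(57, 7) = 264385836 subsets S of size 7, where X_S = 1 if the K_7 on S is monochromatic.
For a fixed S, the K_7 on S has C(7, 2) = 21 edges. P[all 21 edges red] = (1/2)^21, and likewise for blue, so P[monochromatic] = 2·(1/2)^21 = 2^{1 − 21} = 1/1048576.
By linearity of expectation: E[X] = C(57, 7) · 2^{1 − 21} = 264385836 · 1/1048576 = 66096459/262144.
Numerically: E[X] ≈ 252.13798.

E[X] = C(57,7)·2^(1−C(7,2)) = 66096459/262144 ≈ 252.13798.


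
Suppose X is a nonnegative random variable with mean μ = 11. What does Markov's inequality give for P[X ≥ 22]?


μ = E[X] = 11, a = 22.
Markov: P[X ≥ 22] ≤ μ/a = (11)/22 = 1/2.
Numerically: ≈ 0.500.
(Since a = 22 > μ = 11.000, the bound 1/2 is < 1 and informative.)

P[X ≥ 22] ≤ 1/2 ≈ 0.500.


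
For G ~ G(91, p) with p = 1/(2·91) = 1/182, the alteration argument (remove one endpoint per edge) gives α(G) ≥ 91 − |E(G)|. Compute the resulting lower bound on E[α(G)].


E[|E(G)|] = C(91, 2)·p = 4095 · (1/182) = 45/2.
E[α(G)] ≥ n − E[|E(G)|] = 91 − 45/2 = 137/2.
Numerically: ≈ 68.5000.
(This is only a lower bound; the true E[α(G)] may be larger.)

E[α(G)] ≥ 137/2 ≈ 68.5000.


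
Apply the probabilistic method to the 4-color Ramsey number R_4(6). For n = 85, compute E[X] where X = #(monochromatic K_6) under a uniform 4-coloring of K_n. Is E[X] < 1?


E[X] = C(85, 6) · 4^{1 − 15} = 437353560 · 4^{−14} = 437353560/268435456.
As a reduced fraction: E[X] = 54669195/33554432 ≈ 1.62927.
Is E[X] < 1? NO.
Since E[X] ≥ 1, the first-moment bound is inconclusive at n = 85; it does NOT by itself certify R_4(6) > 85.

E[X] = 54669195/33554432 ≈ 1.62927; E[X] ≥ 1; first-moment method inconclusive here.


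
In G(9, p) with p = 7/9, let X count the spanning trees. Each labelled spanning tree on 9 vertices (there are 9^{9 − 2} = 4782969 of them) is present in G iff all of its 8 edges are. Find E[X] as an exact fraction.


K_9 has 9^{9 − 2} = 4782969 labelled spanning trees.
For each such spanning tree H, let X_H = 1 if all 8 edges of H are present in G. Then P[X_H = 1] = p^{8} = (7/9)^{8} = 5764801/43046721.
Summing the indicators: E[X] = Σ_H E[X_H] = 4782969 · p^{8} = 4782969 · 5764801/43046721 = 5764801/9.
Numerically: E[X] ≈ 6.4053e+05.

E[X] = 4782969 · (7/9)^{8} = 5764801/9 ≈ 6.4053e+05.


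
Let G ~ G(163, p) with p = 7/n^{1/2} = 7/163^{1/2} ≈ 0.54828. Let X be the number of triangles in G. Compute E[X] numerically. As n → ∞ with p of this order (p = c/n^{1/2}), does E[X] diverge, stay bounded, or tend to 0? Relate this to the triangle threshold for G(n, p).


Number of potential triangles: C(163, 3) = 708561.
Each occurs with probability p³ ≈ (0.54828)³ ≈ 1.6482106e-01.
By linearity: E[X] = C(163, 3)·p³ ≈ 708561 · 1.6482106e-01 ≈ 116785.77794.
Since α = 1/2 < 1, p = c/n^{1/2} ≫ 1/n is above the triangle threshold p ~ 1/n. Asymptotically E[X] ~ (c³/6)·n^{3(1−α)} = (7³/6)·n^{1.5} → ∞; triangles are abundant w.h.p.

E[X] ≈ 116785.77794; in regime p = Θ(1/n^{1/2}) E[X] diverges (above the triangle threshold p ~ 1/n).


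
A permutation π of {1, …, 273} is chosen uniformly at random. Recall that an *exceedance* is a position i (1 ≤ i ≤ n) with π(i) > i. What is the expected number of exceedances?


Write X = Σ_{i=1}^{273} X_i, where X_i = 1_{π(i) > i}.
For each fixed i, π(i) is uniform over {1, …, 273} (marginal of a uniform permutation), so P[π(i) > i] = (n − i)/n. Summing: Σ_{i=1}^{273} (n − i)/n = (0 + 1 + … + 272)/273 = 273(273 − 1)/(2·273) = (273 − 1)/2.
Hence E[X] = Σ_{i=1}^{273} (273 − i)/273 = 136 ≈ 136.0000.

E[X] = 136 = 136.0000.


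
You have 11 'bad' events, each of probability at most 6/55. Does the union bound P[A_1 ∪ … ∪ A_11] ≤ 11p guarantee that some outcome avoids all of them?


Union bound: P[∪_{i=1}^{11} A_i] ≤ Σ_i P[A_i] ≤ 11·p = 11·(6/55) = 6/5.
Numerically: 6/5 ≈ 1.20000.
Is 6/5 < 1? NO.
Since the bound 6/5 is ≥ 1, the union bound is uninformative here; it does NOT by itself certify existence.

11·p = 6/5 ≈ 1.20000; existence NOT certified by the union bound.


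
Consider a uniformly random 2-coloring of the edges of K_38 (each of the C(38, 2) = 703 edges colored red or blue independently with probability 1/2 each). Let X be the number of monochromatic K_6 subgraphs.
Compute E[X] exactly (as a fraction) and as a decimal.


Let X = Σ_S X_S over the C(38, 6) = 2760681 subsets S of size 6, where X_S = 1 if the K_6 on S is monochromatic.
For a fixed S, the K_6 on S has C(6, 2) = 15 edges. P[all 15 edges red] = (1/2)^15, and likewise for blue, so P[monochromatic] = 2·(1/2)^15 = 2^{1 − 15} = 1/16384.
By linearity of expectation: E[X] = C(38, 6) · 2^{1 − 15} = 2760681 · 1/16384 = 2760681/16384.
Numerically: E[X] ≈ 168.498596.

E[X] = C(38,6)·2^(1−C(6,2)) = 2760681/16384 ≈ 168.498596.


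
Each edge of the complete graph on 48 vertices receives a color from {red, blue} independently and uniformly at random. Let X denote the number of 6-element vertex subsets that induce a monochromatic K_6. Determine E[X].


Let X = Σ_S X_S over the C(48, 6) = 12271512 subsets S of size 6, where X_S = 1 if the K_6 on S is monochromatic.
For a fixed S, the K_6 on S has C(6, 2) = 15 edges. P[all 15 edges red] = (1/2)^15, and likewise for blue, so P[monochromatic] = 2·(1/2)^15 = 2^{1 − 15} = 1/16384.
By linearity: E[X] = C(48, 6) · 2^{1 − 15} = 12271512 · 1/16384 = 1533939/2048.
Numerically: E[X] ≈ 748.993652.

E[X] = C(48,6)·2^(1−C(6,2)) = 1533939/2048 ≈ 748.993652.


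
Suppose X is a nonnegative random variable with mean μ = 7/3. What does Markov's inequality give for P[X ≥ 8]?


μ = E[X] = 7/3, a = 8.
Markov: P[X ≥ 8] ≤ μ/a = (7/3)/8 = 7/24.
Numerically: ≈ 0.29167.
(Since a = 8 > μ = 2.33333, the bound 7/24 is < 1 and informative.)

P[X ≥ 8] ≤ 7/24 ≈ 0.29167.


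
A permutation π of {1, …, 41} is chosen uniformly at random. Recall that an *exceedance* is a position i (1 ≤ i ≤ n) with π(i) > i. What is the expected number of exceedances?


Write X = Σ_{i=1}^{41} X_i, where X_i = 1_{π(i) > i}.
For each fixed i, π(i) is uniform over {1, …, 41} (marginal of a uniform permutation), so P[π(i) > i] = (n − i)/n. Summing: Σ_{i=1}^{41} (n − i)/n = (0 + 1 + … + 40)/41 = 41(41 − 1)/(2·41) = (41 − 1)/2.
Hence E[X] = Σ_{i=1}^{41} (41 − i)/41 = 20 ≈ 20.0000.

E[X] = 20 = 20.0000.


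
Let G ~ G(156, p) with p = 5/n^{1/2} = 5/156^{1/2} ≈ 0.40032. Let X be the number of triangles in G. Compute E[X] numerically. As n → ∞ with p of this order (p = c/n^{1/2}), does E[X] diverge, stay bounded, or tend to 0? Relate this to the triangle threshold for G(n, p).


Number of potential triangles: C(156, 3) = 620620.
Each occurs with probability p³ ≈ (0.40032)³ ≈ 6.4153908e-02.
By linearity: E[X] = C(156, 3)·p³ ≈ 620620 · 6.4153908e-02 ≈ 39815.19824.
Since α = 1/2 < 1, p = c/n^{1/2} ≫ 1/n is above the triangle threshold p ~ 1/n. Asymptotically E[X] ~ (c³/6)·n^{3(1−α)} = (5³/6)·n^{1.5} → ∞; triangles are abundant w.h.p.

E[X] ≈ 39815.19824; in regime p = Θ(1/n^{1/2}) E[X] diverges (above the triangle threshold p ~ 1/n).


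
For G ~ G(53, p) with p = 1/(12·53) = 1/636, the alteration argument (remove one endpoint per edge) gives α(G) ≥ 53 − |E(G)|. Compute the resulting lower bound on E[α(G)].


E[|E(G)|] = C(53, 2)·p = 1378 · (1/636) = 13/6.
E[α(G)] ≥ n − E[|E(G)|] = 53 − 13/6 = 305/6.
Numerically: ≈ 50.833333.
(This is only a lower bound; the true E[α(G)] may be larger.)

E[α(G)] ≥ 305/6 ≈ 50.833333.


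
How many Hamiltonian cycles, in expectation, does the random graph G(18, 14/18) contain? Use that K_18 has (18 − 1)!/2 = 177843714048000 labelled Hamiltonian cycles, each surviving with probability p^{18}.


K_18 has (18 − 1)!/2 = 177843714048000 labelled Hamiltonian cycles.
For each such Hamiltonian cycle H, let X_H = 1 if all 18 edges of H are present in G. Then P[X_H = 1] = p^{18} = (7/9)^{18} = 1628413597910449/150094635296999121.
By linearity of expectation: E[X] = Σ_H E[X_H] = 177843714048000 · p^{18} = 177843714048000 · 1628413597910449/150094635296999121 = 397260798708725298034688000/205891132094649.
Numerically: E[X] ≈ 1.93e+12.

E[X] = 177843714048000 · (7/9)^{18} = 397260798708725298034688000/205891132094649 ≈ 1.93e+12.


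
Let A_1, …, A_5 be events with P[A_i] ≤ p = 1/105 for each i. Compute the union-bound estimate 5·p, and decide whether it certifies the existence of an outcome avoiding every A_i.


Union bound: P[∪_{i=1}^{5} A_i] ≤ Σ_i P[A_i] ≤ 5·p = 5·(1/105) = 1/21.
Numerically: 1/21 ≈ 0.04762.
Is 1/21 < 1? YES.
Since P[∪ A_i] ≤ 1/21 < 1, the complement has P[∩ A_i^c] ≥ 1 − 1/21 = 20/21 > 0, so some outcome avoids every A_i.

5·p = 1/21 ≈ 0.04762; existence CERTIFIED by the union bound.


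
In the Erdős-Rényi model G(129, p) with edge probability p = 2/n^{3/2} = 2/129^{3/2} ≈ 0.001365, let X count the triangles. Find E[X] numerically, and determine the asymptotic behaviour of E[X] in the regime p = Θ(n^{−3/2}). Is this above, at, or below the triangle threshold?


Number of potential triangles: C(129, 3) = 349504.
Each occurs with probability p³ ≈ (0.001365)³ ≈ 2.5435266e-09.
By linearity: E[X] = C(129, 3)·p³ ≈ 349504 · 2.5435266e-09 ≈ 0.00089.
Since α = 3/2 > 1, p = c/n^{3/2} = o(1/n) is below the triangle threshold p ~ 1/n. Asymptotically E[X] ~ (c³/6)·n^{3(1−α)} = (2³/6)·n^{-1.5} → 0, so by Markov's inequality G has no triangles w.h.p.

E[X] ≈ 0.00089; in regime p = Θ(1/n^{3/2}) E[X] tends to 0 (below the triangle threshold p ~ 1/n).


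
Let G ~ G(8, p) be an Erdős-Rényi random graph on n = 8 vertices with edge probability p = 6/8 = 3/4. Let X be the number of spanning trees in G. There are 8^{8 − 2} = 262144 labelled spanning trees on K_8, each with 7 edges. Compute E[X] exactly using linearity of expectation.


K_8 has 8^{8 − 2} = 262144 labelled spanning trees.
For each such spanning tree H, let X_H = 1 if all 7 edges of H are present in G. Then P[X_H = 1] = p^{7} = (3/4)^{7} = 2187/16384.
By linearity of expectation: E[X] = Σ_H E[X_H] = 262144 · p^{7} = 262144 · 2187/16384 = 34992.
Numerically: E[X] ≈ 3.499e+04.

E[X] = 262144 · (3/4)^{7} = 34992 ≈ 3.499e+04.


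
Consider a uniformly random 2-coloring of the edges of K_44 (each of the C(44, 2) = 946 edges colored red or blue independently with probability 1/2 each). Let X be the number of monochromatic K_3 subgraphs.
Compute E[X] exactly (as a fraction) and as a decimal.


Let X = Σ_S X_S over the C(44, 3) = 13244 subsets S of size 3, where X_S = 1 if the K_3 on S is monochromatic.
For a fixed S, the K_3 on S has C(3, 2) = 3 edges. P[all 3 edges red] = (1/2)^3, and likewise for blue, so P[monochromatic] = 2·(1/2)^3 = 2^{1 − 3} = 1/4.
By linearity of expectation: E[X] = C(44, 3) · 2^{1 − 3} = 13244 · 1/4 = 3311.
Numerically: E[X] ≈ 3311.000.

E[X] = C(44,3)·2^(1−C(3,2)) = 3311 ≈ 3311.000.


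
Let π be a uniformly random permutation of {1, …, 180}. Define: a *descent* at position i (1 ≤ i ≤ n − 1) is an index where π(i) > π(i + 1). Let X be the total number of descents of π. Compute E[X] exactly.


Write X = Σ X_I over i = 1, …, 179, with X_I the indicator of one descent.
There are 179 indicators.
For each fixed i, the pair (π(i), π(i+1)) is a uniformly random ordered pair of distinct values from {1, …, 180}; by symmetry P[π(i) > π(i+1)] = 1/2.
By linearity: E[X] = 179 · (1/2) = (180 − 1) · (1/2) = 179/2 ≈ 89.500.

E[X] = 179/2 = 89.500.


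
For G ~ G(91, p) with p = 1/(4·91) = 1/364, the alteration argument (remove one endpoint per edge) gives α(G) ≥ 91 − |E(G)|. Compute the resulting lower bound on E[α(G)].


E[|E(G)|] = C(91, 2)·p = 4095 · (1/364) = 45/4.
E[α(G)] ≥ n − E[|E(G)|] = 91 − 45/4 = 319/4.
Numerically: ≈ 79.7500.
(This is only a lower bound; the true E[α(G)] may be larger.)

E[α(G)] ≥ 319/4 ≈ 79.7500.


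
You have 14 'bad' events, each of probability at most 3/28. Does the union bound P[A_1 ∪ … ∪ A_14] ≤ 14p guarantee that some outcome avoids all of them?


Union bound: P[∪_{i=1}^{14} A_i] ≤ Σ_i P[A_i] ≤ 14·p = 14·(3/28) = 3/2.
Numerically: 3/2 ≈ 1.50000.
Is 3/2 < 1? NO.
Since the bound 3/2 is ≥ 1, the union bound is uninformative here; it does NOT by itself certify existence.

14·p = 3/2 ≈ 1.50000; existence NOT certified by the union bound.


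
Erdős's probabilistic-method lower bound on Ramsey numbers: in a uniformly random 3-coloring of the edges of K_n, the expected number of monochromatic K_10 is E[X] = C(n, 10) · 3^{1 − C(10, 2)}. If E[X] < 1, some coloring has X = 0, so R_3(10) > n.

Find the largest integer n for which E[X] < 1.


We need C(n, 10) · 3^{1 − 45} < 1, i.e. C(n, 10) < 3^{45 − 1} = 984770902183611232881.
Check values of n near the boundary:
  n = 569: C(569, 10) = 905357721286137524328; 905357721286137524328 < 984770902183611232881? YES
  n = 570: C(570, 10) = 921524823451961408691; 921524823451961408691 < 984770902183611232881? YES
  n = 571: C(571, 10) = 937951290893172842001; 937951290893172842001 < 984770902183611232881? YES
  n = 572: C(572, 10) = 954640815642161682606; 954640815642161682606 < 984770902183611232881? YES
  n = 573: C(573, 10) = 971597135635805762226; 971597135635805762226 < 984770902183611232881? YES
  n = 574: C(574, 10) = 988824035203816502691; 988824035203816502691 < 984770902183611232881? NO
  n = 575: C(575, 10) = 1006325345561406175305; 1006325345561406175305 < 984770902183611232881? NO
  n = 576: C(576, 10) = 1024104945306307344480; 1024104945306307344480 < 984770902183611232881? NO
The largest n with C(n, 10) < 984770902183611232881 is n = 573 (where E[X] = 35985079097622435638/36472996377170786403 ≈ 0.98662). Hence R_3(10) > 573, i.e. R_3(10) ≥ 574.

Largest n = 573; hence R_3(10) > 573.


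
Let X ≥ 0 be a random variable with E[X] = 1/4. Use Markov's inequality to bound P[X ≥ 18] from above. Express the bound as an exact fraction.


μ = E[X] = 1/4, a = 18.
Markov: P[X ≥ 18] ≤ μ/a = (1/4)/18 = 1/72.
Numerically: ≈ 0.014.
(Since a = 18 > μ = 0.250, the bound 1/72 is < 1 and informative.)

P[X ≥ 18] ≤ 1/72 ≈ 0.014.


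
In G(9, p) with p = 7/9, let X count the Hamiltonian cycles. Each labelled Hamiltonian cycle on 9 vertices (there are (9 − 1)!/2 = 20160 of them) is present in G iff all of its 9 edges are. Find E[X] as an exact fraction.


K_9 has (9 − 1)!/2 = 20160 labelled Hamiltonian cycles.
For each such Hamiltonian cycle H, let X_H = 1 if all 9 edges of H are present in G. Then P[X_H = 1] = p^{9} = (7/9)^{9} = 40353607/387420489.
Summing the indicators: E[X] = Σ_H E[X_H] = 20160 · p^{9} = 20160 · 40353607/387420489 = 90392079680/43046721.
Numerically: E[X] ≈ 2099.9.

E[X] = 20160 · (7/9)^{9} = 90392079680/43046721 ≈ 2099.9.


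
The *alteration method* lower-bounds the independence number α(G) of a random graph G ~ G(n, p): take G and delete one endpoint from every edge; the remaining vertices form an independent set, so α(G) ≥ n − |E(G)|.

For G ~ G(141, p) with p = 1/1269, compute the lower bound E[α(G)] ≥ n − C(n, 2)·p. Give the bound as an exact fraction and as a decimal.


E[|E(G)|] = C(141, 2)·p = 9870 · (1/1269) = 70/9.
E[α(G)] ≥ n − E[|E(G)|] = 141 − 70/9 = 1199/9.
Numerically: ≈ 133.222222.
(This is only a lower bound; the true E[α(G)] may be larger.)

E[α(G)] ≥ 1199/9 ≈ 133.222222.


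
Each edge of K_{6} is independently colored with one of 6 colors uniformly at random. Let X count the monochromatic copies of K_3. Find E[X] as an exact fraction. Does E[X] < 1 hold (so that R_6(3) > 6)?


E[X] = C(6, 3) · 6^{1 − 3} = 20 · 6^{−2} = 20/36.
As a reduced fraction: E[X] = 5/9 ≈ 0.5556.
Is E[X] < 1? YES.
Since E[X] < 1, there exists a 6-coloring of K_{6} with no monochromatic K_3; hence R_6(3) > 6.

E[X] = 5/9 ≈ 0.5556; E[X] < 1, so R_6(3) > 6.


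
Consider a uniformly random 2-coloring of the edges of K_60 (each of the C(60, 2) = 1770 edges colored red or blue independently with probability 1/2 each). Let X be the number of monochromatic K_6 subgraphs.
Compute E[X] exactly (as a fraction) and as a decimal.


Let X = Σ_S X_S over the C(60, 6) = 50063860 subsets S of size 6, where X_S = 1 if the K_6 on S is monochromatic.
For a fixed S, the K_6 on S has C(6, 2) = 15 edges. P[all 15 edges red] = (1/2)^15, and likewise for blue, so P[monochromatic] = 2·(1/2)^15 = 2^{1 − 15} = 1/16384.
By linearity: E[X] = C(60, 6) · 2^{1 − 15} = 50063860 · 1/16384 = 12515965/4096.
Numerically: E[X] ≈ 3055.6555.

E[X] = C(60,6)·2^(1−C(6,2)) = 12515965/4096 ≈ 3055.6555.


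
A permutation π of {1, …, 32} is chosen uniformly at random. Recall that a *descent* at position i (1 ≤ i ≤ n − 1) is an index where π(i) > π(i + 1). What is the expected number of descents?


Write X = Σ X_I over i = 1, …, 31, with X_I the indicator of one descent.
There are 31 indicators.
For each fixed i, the pair (π(i), π(i+1)) is a uniformly random ordered pair of distinct values from {1, …, 32}; by symmetry P[π(i) > π(i+1)] = 1/2.
By linearity: E[X] = 31 · (1/2) = (32 − 1) · (1/2) = 31/2 ≈ 15.50000.

E[X] = 31/2 = 15.50000.


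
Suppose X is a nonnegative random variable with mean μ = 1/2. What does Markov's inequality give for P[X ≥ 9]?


μ = E[X] = 1/2, a = 9.
Markov: P[X ≥ 9] ≤ μ/a = (1/2)/9 = 1/18.
Numerically: ≈ 0.055556.
(Since a = 9 > μ = 0.500000, the bound 1/18 is < 1 and informative.)

P[X ≥ 9] ≤ 1/18 ≈ 0.055556.


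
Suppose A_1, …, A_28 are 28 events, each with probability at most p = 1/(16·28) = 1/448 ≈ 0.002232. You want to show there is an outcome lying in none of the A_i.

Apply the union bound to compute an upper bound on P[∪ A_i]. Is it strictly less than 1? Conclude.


Union bound: P[∪_{i=1}^{28} A_i] ≤ Σ_i P[A_i] ≤ 28·p = 28·(1/448) = 1/16.
Numerically: 1/16 ≈ 0.062500.
Is 1/16 < 1? YES.
Since P[∪ A_i] ≤ 1/16 < 1, the complement has P[∩ A_i^c] ≥ 1 − 1/16 = 15/16 > 0, so some outcome avoids every A_i.

28·p = 1/16 ≈ 0.062500; existence CERTIFIED by the union bound.


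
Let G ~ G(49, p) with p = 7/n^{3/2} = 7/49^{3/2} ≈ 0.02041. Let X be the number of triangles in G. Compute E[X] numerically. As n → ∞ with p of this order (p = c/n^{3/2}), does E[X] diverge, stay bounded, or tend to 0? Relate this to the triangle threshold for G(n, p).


Number of potential triangles: C(49, 3) = 18424.
Each occurs with probability p³ ≈ (0.02041)³ ≈ 8.499860e-06.
By linearity: E[X] = C(49, 3)·p³ ≈ 18424 · 8.499860e-06 ≈ 0.1566.
Since α = 3/2 > 1, p = c/n^{3/2} = o(1/n) is below the triangle threshold p ~ 1/n. Asymptotically E[X] ~ (c³/6)·n^{3(1−α)} = (7³/6)·n^{-1.5} → 0, so by Markov's inequality G has no triangles w.h.p.

E[X] ≈ 0.1566; in regime p = Θ(1/n^{3/2}) E[X] tends to 0 (below the triangle threshold p ~ 1/n).


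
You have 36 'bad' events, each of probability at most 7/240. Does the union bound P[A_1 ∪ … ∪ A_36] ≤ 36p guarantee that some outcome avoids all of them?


Union bound: P[∪_{i=1}^{36} A_i] ≤ Σ_i P[A_i] ≤ 36·p = 36·(7/240) = 21/20.
Numerically: 21/20 ≈ 1.0500000.
Is 21/20 < 1? NO.
Since the bound 21/20 is ≥ 1, the union bound is uninformative here; it does NOT by itself certify existence.

36·p = 21/20 ≈ 1.0500000; existence NOT certified by the union bound.


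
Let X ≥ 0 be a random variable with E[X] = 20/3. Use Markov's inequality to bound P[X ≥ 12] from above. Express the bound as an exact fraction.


μ = E[X] = 20/3, a = 12.
Markov: P[X ≥ 12] ≤ μ/a = (20/3)/12 = 5/9.
Numerically: ≈ 0.55556.
(Since a = 12 > μ = 6.66667, the bound 5/9 is < 1 and informative.)

P[X ≥ 12] ≤ 5/9 ≈ 0.55556.


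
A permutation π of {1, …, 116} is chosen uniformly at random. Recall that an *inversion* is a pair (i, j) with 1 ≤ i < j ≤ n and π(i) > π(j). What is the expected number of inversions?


Write X = Σ X_I over the C(116, 2) = 6670 pairs i < j, with X_I the indicator of one inversion.
There are 6670 indicators.
For each fixed pair i < j, the values π(i) and π(j) are two distinct elements of {1, …, 116} in uniformly random order; by symmetry P[π(i) > π(j)] = 1/2.
By linearity: E[X] = 6670 · (1/2) = C(116, 2) · (1/2) = 6670/2 = 3335 ≈ 3335.000000.

E[X] = 3335 = 3335.000000.


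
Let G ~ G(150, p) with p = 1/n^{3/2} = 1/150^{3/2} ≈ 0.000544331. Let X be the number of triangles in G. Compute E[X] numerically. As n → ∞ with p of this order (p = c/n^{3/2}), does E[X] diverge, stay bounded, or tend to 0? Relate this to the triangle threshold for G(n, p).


Number of potential triangles: C(150, 3) = 551300.
Each occurs with probability p³ ≈ (0.000544331)³ ≈ 1.61283275e-10.
By linearity: E[X] = C(150, 3)·p³ ≈ 551300 · 1.61283275e-10 ≈ 0.000089.
Since α = 3/2 > 1, p = c/n^{3/2} = o(1/n) is below the triangle threshold p ~ 1/n. Asymptotically E[X] ~ (c³/6)·n^{3(1−α)} = (1³/6)·n^{-1.5} → 0, so by Markov's inequality G has no triangles w.h.p.

E[X] ≈ 0.000089; in regime p = Θ(1/n^{3/2}) E[X] tends to 0 (below the triangle threshold p ~ 1/n).


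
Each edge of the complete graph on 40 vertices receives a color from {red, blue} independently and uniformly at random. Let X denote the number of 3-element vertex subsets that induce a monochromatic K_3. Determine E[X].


Let X = Σ_S X_S over the C(40, 3) = 9880 subsets S of size 3, where X_S = 1 if the K_3 on S is monochromatic.
For a fixed S, the K_3 on S has C(3, 2) = 3 edges. P[all 3 edges red] = (1/2)^3, and likewise for blue, so P[monochromatic] = 2·(1/2)^3 = 2^{1 − 3} = 1/4.
Summing: E[X] = C(40, 3) · 2^{1 − 3} = 9880 · 1/4 = 2470.
Numerically: E[X] ≈ 2470.00000.

E[X] = C(40,3)·2^(1−C(3,2)) = 2470 ≈ 2470.00000.


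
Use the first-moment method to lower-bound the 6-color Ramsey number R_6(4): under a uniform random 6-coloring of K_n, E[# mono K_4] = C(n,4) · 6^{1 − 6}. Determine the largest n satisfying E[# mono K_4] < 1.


We need C(n, 4) · 6^{1 − 6} < 1, i.e. C(n, 4) < 6^{6 − 1} = 7776.
Check values of n near the boundary:
  n = 16: C(16, 4) = 1820; 1820 < 7776? YES
  n = 17: C(17, 4) = 2380; 2380 < 7776? YES
  n = 18: C(18, 4) = 3060; 3060 < 7776? YES
  n = 19: C(19, 4) = 3876; 3876 < 7776? YES
  n = 20: C(20, 4) = 4845; 4845 < 7776? YES
  n = 21: C(21, 4) = 5985; 5985 < 7776? YES
  n = 22: C(22, 4) = 7315; 7315 < 7776? YES
  n = 23: C(23, 4) = 8855; 8855 < 7776? NO
The largest n with C(n, 4) < 7776 is n = 22 (where E[X] = 7315/7776 ≈ 0.9407). Hence R_6(4) > 22, i.e. R_6(4) ≥ 23.

Largest n = 22; hence R_6(4) > 22.


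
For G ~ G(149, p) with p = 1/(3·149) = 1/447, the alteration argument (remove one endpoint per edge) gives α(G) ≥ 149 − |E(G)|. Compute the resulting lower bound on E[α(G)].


E[|E(G)|] = C(149, 2)·p = 11026 · (1/447) = 74/3.
E[α(G)] ≥ n − E[|E(G)|] = 149 − 74/3 = 373/3.
Numerically: ≈ 124.333.
(This is only a lower bound; the true E[α(G)] may be larger.)

E[α(G)] ≥ 373/3 ≈ 124.333.


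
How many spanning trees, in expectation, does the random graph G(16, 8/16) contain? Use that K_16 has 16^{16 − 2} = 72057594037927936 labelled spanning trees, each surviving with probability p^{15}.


K_16 has 16^{16 − 2} = 72057594037927936 labelled spanning trees.
For each such spanning tree H, let X_H = 1 if all 15 edges of H are present in G. Then P[X_H = 1] = p^{15} = (1/2)^{15} = 1/32768.
Summing the indicators: E[X] = Σ_H E[X_H] = 72057594037927936 · p^{15} = 72057594037927936 · 1/32768 = 2199023255552.
Numerically: E[X] ≈ 2.2e+12.

E[X] = 72057594037927936 · (1/2)^{15} = 2199023255552 ≈ 2.2e+12.


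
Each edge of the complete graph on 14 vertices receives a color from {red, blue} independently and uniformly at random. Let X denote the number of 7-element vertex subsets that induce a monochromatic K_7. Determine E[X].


Let X = Σ_S X_S over the C(14, 7) = 3432 subsets S of size 7, where X_S = 1 if the K_7 on S is monochromatic.
For a fixed S, the K_7 on S has C(7, 2) = 21 edges. P[all 21 edges red] = (1/2)^21, and likewise for blue, so P[monochromatic] = 2·(1/2)^21 = 2^{1 − 21} = 1/1048576.
Summing: E[X] = C(14, 7) · 2^{1 − 21} = 3432 · 1/1048576 = 429/131072.
Numerically: E[X] ≈ 0.00327.

E[X] = C(14,7)·2^(1−C(7,2)) = 429/131072 ≈ 0.00327.


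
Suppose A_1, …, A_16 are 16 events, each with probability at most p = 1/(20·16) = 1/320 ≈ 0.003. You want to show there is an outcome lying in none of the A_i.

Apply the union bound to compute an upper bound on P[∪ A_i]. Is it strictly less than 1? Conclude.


Union bound: P[∪_{i=1}^{16} A_i] ≤ Σ_i P[A_i] ≤ 16·p = 16·(1/320) = 1/20.
Numerically: 1/20 ≈ 0.050.
Is 1/20 < 1? YES.
Since P[∪ A_i] ≤ 1/20 < 1, the complement has P[∩ A_i^c] ≥ 1 − 1/20 = 19/20 > 0, so some outcome avoids every A_i.

16·p = 1/20 ≈ 0.050; existence CERTIFIED by the union bound.


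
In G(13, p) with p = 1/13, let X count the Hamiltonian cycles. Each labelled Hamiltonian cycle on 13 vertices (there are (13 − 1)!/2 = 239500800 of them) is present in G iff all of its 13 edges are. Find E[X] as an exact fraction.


K_13 has (13 − 1)!/2 = 239500800 labelled Hamiltonian cycles.
For each such Hamiltonian cycle H, let X_H = 1 if all 13 edges of H are present in G. Then P[X_H = 1] = p^{13} = (1/13)^{13} = 1/302875106592253.
Summing the indicators: E[X] = Σ_H E[X_H] = 239500800 · p^{13} = 239500800 · 1/302875106592253 = 239500800/302875106592253.
Numerically: E[X] ≈ 7.91e-07.

E[X] = 239500800 · (1/13)^{13} = 239500800/302875106592253 ≈ 7.91e-07.


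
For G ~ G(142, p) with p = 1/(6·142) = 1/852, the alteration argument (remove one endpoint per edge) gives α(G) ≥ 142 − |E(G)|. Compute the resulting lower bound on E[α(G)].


E[|E(G)|] = C(142, 2)·p = 10011 · (1/852) = 47/4.
E[α(G)] ≥ n − E[|E(G)|] = 142 − 47/4 = 521/4.
Numerically: ≈ 130.250000.
(This is only a lower bound; the true E[α(G)] may be larger.)

E[α(G)] ≥ 521/4 ≈ 130.250000.


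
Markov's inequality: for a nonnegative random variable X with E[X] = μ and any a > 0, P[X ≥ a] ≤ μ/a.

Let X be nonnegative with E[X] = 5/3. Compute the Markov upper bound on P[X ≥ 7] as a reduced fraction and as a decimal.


μ = E[X] = 5/3, a = 7.
Markov: P[X ≥ 7] ≤ μ/a = (5/3)/7 = 5/21.
Numerically: ≈ 0.238.
(Since a = 7 > μ = 1.667, the bound 5/21 is < 1 and informative.)

P[X ≥ 7] ≤ 5/21 ≈ 0.238.


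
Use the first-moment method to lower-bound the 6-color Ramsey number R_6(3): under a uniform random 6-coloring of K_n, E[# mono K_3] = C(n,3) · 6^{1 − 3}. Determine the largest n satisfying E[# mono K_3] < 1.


We need C(n, 3) · 6^{1 − 3} < 1, i.e. C(n, 3) < 6^{3 − 1} = 36.
Check values of n near the boundary:
  n = 5: C(5, 3) = 10; 10 < 36? YES
  n = 6: C(6, 3) = 20; 20 < 36? YES
  n = 7: C(7, 3) = 35; 35 < 36? YES
  n = 8: C(8, 3) = 56; 56 < 36? NO
The largest n with C(n, 3) < 36 is n = 7 (where E[X] = 35/36 ≈ 0.972222). Hence R_6(3) > 7, i.e. R_6(3) ≥ 8.

Largest n = 7; hence R_6(3) > 7.


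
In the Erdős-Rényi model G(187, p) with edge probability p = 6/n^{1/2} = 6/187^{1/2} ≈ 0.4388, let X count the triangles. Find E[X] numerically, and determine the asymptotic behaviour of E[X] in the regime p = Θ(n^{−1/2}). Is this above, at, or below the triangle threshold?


Number of potential triangles: C(187, 3) = 1072445.
Each occurs with probability p³ ≈ (0.4388)³ ≈ 8.446783e-02.
By linearity: E[X] = C(187, 3)·p³ ≈ 1072445 · 8.446783e-02 ≈ 90587.1028.
Since α = 1/2 < 1, p = c/n^{1/2} ≫ 1/n is above the triangle threshold p ~ 1/n. Asymptotically E[X] ~ (c³/6)·n^{3(1−α)} = (6³/6)·n^{1.5} → ∞; triangles are abundant w.h.p.

E[X] ≈ 90587.1028; in regime p = Θ(1/n^{1/2}) E[X] diverges (above the triangle threshold p ~ 1/n).


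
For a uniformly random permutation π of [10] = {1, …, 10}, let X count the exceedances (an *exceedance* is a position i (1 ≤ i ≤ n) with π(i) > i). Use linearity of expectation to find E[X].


Write X = Σ_{i=1}^{10} X_i, where X_i = 1_{π(i) > i}.
For each fixed i, π(i) is uniform over {1, …, 10} (marginal of a uniform permutation), so P[π(i) > i] = (n − i)/n. Summing: Σ_{i=1}^{10} (n − i)/n = (0 + 1 + … + 9)/10 = 10(10 − 1)/(2·10) = (10 − 1)/2.
Hence E[X] = Σ_{i=1}^{10} (10 − i)/10 = 9/2 ≈ 4.500.

E[X] = 9/2 = 4.500.


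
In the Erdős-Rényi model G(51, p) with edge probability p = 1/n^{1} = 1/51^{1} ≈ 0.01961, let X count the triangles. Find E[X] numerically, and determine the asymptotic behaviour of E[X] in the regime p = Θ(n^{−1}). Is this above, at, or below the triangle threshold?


Number of potential triangles: C(51, 3) = 20825.
Each occurs with probability p³ ≈ (0.01961)³ ≈ 7.538579e-06.
By linearity: E[X] = C(51, 3)·p³ ≈ 20825 · 7.538579e-06 ≈ 0.1570.
Here α = 1, so p = 1/n is exactly at the triangle threshold p ~ 1/n. Asymptotically E[X] → c³/6 = 1³/6 = 1/6 ≈ 0.1667, a bounded constant. In this regime the triangle count is asymptotically Poisson(c³/6).

E[X] ≈ 0.1570; in regime p = Θ(1/n^{1}) E[X] stays bounded (at the triangle threshold p ~ 1/n).


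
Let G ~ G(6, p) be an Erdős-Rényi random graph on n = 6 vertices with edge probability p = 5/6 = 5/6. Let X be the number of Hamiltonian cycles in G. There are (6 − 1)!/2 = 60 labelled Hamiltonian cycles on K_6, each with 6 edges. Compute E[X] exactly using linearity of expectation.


K_6 has (6 − 1)!/2 = 60 labelled Hamiltonian cycles.
For each such Hamiltonian cycle H, let X_H = 1 if all 6 edges of H are present in G. Then P[X_H = 1] = p^{6} = (5/6)^{6} = 15625/46656.
Summing the indicators: E[X] = Σ_H E[X_H] = 60 · p^{6} = 60 · 15625/46656 = 78125/3888.
Numerically: E[X] ≈ 20.0939.

E[X] = 60 · (5/6)^{6} = 78125/3888 ≈ 20.0939.


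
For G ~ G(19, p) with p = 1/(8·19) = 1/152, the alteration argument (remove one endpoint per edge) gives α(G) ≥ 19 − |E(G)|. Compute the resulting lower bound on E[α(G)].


E[|E(G)|] = C(19, 2)·p = 171 · (1/152) = 9/8.
E[α(G)] ≥ n − E[|E(G)|] = 19 − 9/8 = 143/8.
Numerically: ≈ 17.875.
(This is only a lower bound; the true E[α(G)] may be larger.)

E[α(G)] ≥ 143/8 ≈ 17.875.


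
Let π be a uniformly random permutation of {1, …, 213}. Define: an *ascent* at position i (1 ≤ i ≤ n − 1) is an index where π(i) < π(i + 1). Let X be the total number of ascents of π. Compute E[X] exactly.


Write X = Σ X_I over i = 1, …, 212, with X_I the indicator of one ascent.
There are 212 indicators.
For each fixed i, the pair (π(i), π(i+1)) is a uniformly random ordered pair of distinct values from {1, …, 213}; by symmetry P[π(i) < π(i+1)] = 1/2.
By linearity: E[X] = 212 · (1/2) = (213 − 1) · (1/2) = 106 ≈ 106.00000.

E[X] = 106 = 106.00000.


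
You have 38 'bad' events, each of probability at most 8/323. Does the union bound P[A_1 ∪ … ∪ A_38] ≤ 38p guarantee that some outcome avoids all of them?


Union bound: P[∪_{i=1}^{38} A_i] ≤ Σ_i P[A_i] ≤ 38·p = 38·(8/323) = 16/17.
Numerically: 16/17 ≈ 0.9411765.
Is 16/17 < 1? YES.
Since P[∪ A_i] ≤ 16/17 < 1, the complement has P[∩ A_i^c] ≥ 1 − 16/17 = 1/17 > 0, so some outcome avoids every A_i.

38·p = 16/17 ≈ 0.9411765; existence CERTIFIED by the union bound.


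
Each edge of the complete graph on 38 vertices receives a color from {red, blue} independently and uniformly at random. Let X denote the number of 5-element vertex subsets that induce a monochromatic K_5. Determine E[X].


Let X = Σ_S X_S over the C(38, 5) = 501942 subsets S of size 5, where X_S = 1 if the K_5 on S is monochromatic.
For a fixed S, the K_5 on S has C(5, 2) = 10 edges. P[all 10 edges red] = (1/2)^10, and likewise for blue, so P[monochromatic] = 2·(1/2)^10 = 2^{1 − 10} = 1/512.
By linearity: E[X] = C(38, 5) · 2^{1 − 10} = 501942 · 1/512 = 250971/256.
Numerically: E[X] ≈ 980.355.

E[X] = C(38,5)·2^(1−C(5,2)) = 250971/256 ≈ 980.355.


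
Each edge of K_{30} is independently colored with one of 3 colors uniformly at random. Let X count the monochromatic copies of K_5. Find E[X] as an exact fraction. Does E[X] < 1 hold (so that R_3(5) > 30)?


E[X] = C(30, 5) · 3^{1 − 10} = 142506 · 3^{−9} = 142506/19683.
As a reduced fraction: E[X] = 5278/729 ≈ 7.2400549.
Is E[X] < 1? NO.
Since E[X] ≥ 1, the first-moment bound is inconclusive at n = 30; it does NOT by itself certify R_3(5) > 30.

E[X] = 5278/729 ≈ 7.2400549; E[X] ≥ 1; first-moment method inconclusive here.


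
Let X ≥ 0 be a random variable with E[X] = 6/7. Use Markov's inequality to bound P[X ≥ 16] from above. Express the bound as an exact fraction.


μ = E[X] = 6/7, a = 16.
Markov: P[X ≥ 16] ≤ μ/a = (6/7)/16 = 3/56.
Numerically: ≈ 0.053571.
(Since a = 16 > μ = 0.857143, the bound 3/56 is < 1 and informative.)

P[X ≥ 16] ≤ 3/56 ≈ 0.053571.


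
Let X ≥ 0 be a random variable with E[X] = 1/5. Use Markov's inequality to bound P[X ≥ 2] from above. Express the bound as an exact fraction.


μ = E[X] = 1/5, a = 2.
Markov: P[X ≥ 2] ≤ μ/a = (1/5)/2 = 1/10.
Numerically: ≈ 0.10000.
(Since a = 2 > μ = 0.20000, the bound 1/10 is < 1 and informative.)

P[X ≥ 2] ≤ 1/10 ≈ 0.10000.


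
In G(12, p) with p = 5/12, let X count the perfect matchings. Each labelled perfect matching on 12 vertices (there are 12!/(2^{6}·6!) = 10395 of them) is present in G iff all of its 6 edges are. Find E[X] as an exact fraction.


K_12 has 12!/(2^{6}·6!) = 10395 labelled perfect matchings.
For each such perfect matching H, let X_H = 1 if all 6 edges of H are present in G. Then P[X_H = 1] = p^{6} = (5/12)^{6} = 15625/2985984.
Summing the indicators: E[X] = Σ_H E[X_H] = 10395 · p^{6} = 10395 · 15625/2985984 = 6015625/110592.
Numerically: E[X] ≈ 54.3948.

E[X] = 10395 · (5/12)^{6} = 6015625/110592 ≈ 54.3948.


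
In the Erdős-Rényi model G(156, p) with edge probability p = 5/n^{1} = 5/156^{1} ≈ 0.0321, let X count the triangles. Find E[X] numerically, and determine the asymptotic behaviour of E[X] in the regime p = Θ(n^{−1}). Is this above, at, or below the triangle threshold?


Number of potential triangles: C(156, 3) = 620620.
Each occurs with probability p³ ≈ (0.0321)³ ≈ 3.29258e-05.
By linearity: E[X] = C(156, 3)·p³ ≈ 620620 · 3.29258e-05 ≈ 20.434.
Here α = 1, so p = 5/n is exactly at the triangle threshold p ~ 1/n. Asymptotically E[X] → c³/6 = 5³/6 = 125/6 ≈ 20.833, a bounded constant. In this regime the triangle count is asymptotically Poisson(c³/6).

E[X] ≈ 20.434; in regime p = Θ(1/n^{1}) E[X] stays bounded (at the triangle threshold p ~ 1/n).


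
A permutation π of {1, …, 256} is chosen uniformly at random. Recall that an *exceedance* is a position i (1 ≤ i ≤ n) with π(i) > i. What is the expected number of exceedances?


Write X = Σ_{i=1}^{256} X_i, where X_i = 1_{π(i) > i}.
For each fixed i, π(i) is uniform over {1, …, 256} (marginal of a uniform permutation), so P[π(i) > i] = (n − i)/n. Summing: Σ_{i=1}^{256} (n − i)/n = (0 + 1 + … + 255)/256 = 256(256 − 1)/(2·256) = (256 − 1)/2.
Hence E[X] = Σ_{i=1}^{256} (256 − i)/256 = 255/2 ≈ 127.500000.

E[X] = 255/2 = 127.500000.


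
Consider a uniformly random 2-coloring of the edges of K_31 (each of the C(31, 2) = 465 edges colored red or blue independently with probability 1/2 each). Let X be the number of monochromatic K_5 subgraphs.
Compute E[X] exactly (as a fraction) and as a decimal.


Let X = Σ_S X_S over the C(31, 5) = 169911 subsets S of size 5, where X_S = 1 if the K_5 on S is monochromatic.
For a fixed S, the K_5 on S has C(5, 2) = 10 edges. P[all 10 edges red] = (1/2)^10, and likewise for blue, so P[monochromatic] = 2·(1/2)^10 = 2^{1 − 10} = 1/512.
By linearity of expectation: E[X] = C(31, 5) · 2^{1 − 10} = 169911 · 1/512 = 169911/512.
Numerically: E[X] ≈ 331.857422.

E[X] = C(31,5)·2^(1−C(5,2)) = 169911/512 ≈ 331.857422.
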